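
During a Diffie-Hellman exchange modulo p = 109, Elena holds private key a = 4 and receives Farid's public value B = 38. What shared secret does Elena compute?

75

Shared key K = 38^4 mod 109.
38^1 ≡ 38 (mod 109)
38^2 = (38^1)^2 ≡ 38^2 = 1444 ≡ 27 (mod 109)
38^4 = (38^2)^2 ≡ 27^2 = 729 ≡ 75 (mod 109)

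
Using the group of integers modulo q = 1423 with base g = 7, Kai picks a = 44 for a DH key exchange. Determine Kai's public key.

51

Public value = 7^44 mod 1423.
7^1 ≡ 7 (mod 1423)
7^2 = (7^1)^2 ≡ 7^2 = 49 ≡ 49 (mod 1423)
7^4 = (7^2)^2 ≡ 49^2 = 2401 ≡ 978 (mod 1423)
7^8 = (7^4)^2 ≡ 978^2 = 956484 ≡ 228 (mod 1423)
7^16 = (7^8)^2 ≡ 228^2 = 51984 ≡ 756 (mod 1423)
7^32 = (7^16)^2 ≡ 756^2 = 571536 ≡ 913 (mod 1423)
7^44 = 7^32 · 7^8 · 7^4 ≡ 913 · 228 · 978 ≡ 51 (mod 1423).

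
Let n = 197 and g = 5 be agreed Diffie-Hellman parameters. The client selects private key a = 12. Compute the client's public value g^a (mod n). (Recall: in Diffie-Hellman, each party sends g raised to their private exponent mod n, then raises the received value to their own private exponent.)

101

Public value = 5^12 (mod 197).
5^1 ≡ 5 (mod 197)
5^2 = (5^1)^2 ≡ 5^2 = 25 ≡ 25 (mod 197)
5^4 = (5^2)^2 ≡ 25^2 = 625 ≡ 34 (mod 197)
5^8 = (5^4)^2 ≡ 34^2 = 1156 ≡ 171 (mod 197)
5^12 = 5^8 · 5^4 ≡ 171 · 34 ≡ 101 (mod 197).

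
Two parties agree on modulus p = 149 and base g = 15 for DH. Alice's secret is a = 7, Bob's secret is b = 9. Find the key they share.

60

Alice sends A = g^a mod p = 15^7 mod 149.
15^1 ≡ 15 (mod 149)
15^2 = (15^1)^2 ≡ 15^2 = 225 ≡ 76 (mod 149)
15^4 = (15^2)^2 ≡ 76^2 = 5776 ≡ 114 (mod 149)
15^7 = 15^4 · 15^2 · 15^1 ≡ 114 · 76 · 15 ≡ 32 (mod 149).
So A = 32. Bob then computes K = A^b mod p = 32^9 mod 149.
32^1 ≡ 32 (mod 149)
32^2 = (32^1)^2 ≡ 32^2 = 1024 ≡ 130 (mod 149)
32^4 = (32^2)^2 ≡ 130^2 = 16900 ≡ 63 (mod 149)
32^8 = (32^4)^2 ≡ 63^2 = 3969 ≡ 95 (mod 149)
32^9 = 32^8 · 32^1 ≡ 95 · 32 ≡ 60 (mod 149).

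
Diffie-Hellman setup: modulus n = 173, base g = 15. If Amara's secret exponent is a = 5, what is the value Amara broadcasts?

78

Public value = 15^5 mod 173.
15^1 ≡ 15 (mod 173)
15^2 = (15^1)^2 ≡ 15^2 = 225 ≡ 52 (mod 173)
15^4 = (15^2)^2 ≡ 52^2 = 2704 ≡ 109 (mod 173)
15^5 = 15^4 · 15^1 ≡ 109 · 15 ≡ 78 (mod 173).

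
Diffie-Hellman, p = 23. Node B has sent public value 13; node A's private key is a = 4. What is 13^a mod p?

18

Shared key K = 13^4 mod 23.
13^1 ≡ 13 (mod 23)
13^2 = (13^1)^2 ≡ 13^2 = 169 ≡ 8 (mod 23)
13^4 = (13^2)^2 ≡ 8^2 = 64 ≡ 18 (mod 23)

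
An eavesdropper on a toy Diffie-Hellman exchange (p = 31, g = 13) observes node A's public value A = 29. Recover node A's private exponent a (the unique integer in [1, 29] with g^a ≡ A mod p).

9

Try successive powers of 13 modulo 31:
13^1 ≡ 13
13^2 ≡ 14
13^3 ≡ 27
13^4 ≡ 10
13^5 ≡ 6
13^6 ≡ 16
13^7 ≡ 22
13^8 ≡ 7
13^9 ≡ 29
Found: a = 9.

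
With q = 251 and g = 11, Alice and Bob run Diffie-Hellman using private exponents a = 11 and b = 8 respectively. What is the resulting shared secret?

Bob sends B = g^b mod q = 11^8 mod 251.
11^1 ≡ 11 (mod 251)
11^2 = (11^1)^2 ≡ 11^2 = 121 ≡ 121 (mod 251)
11^4 = (11^2)^2 ≡ 121^2 = 14641 ≡ 83 (mod 251)
11^8 = (11^4)^2 ≡ 83^2 = 6889 ≡ 112 (mod 251)
So B = 112. Alice then computes K = B^a mod q = 112^11 mod 251.
112^1 ≡ 112 (mod 251)
112^2 = (112^1)^2 ≡ 112^2 = 12544 ≡ 245 (mod 251)
112^4 = (112^2)^2 ≡ 245^2 = 60025 ≡ 36 (mod 251)
112^8 = (112^4)^2 ≡ 36^2 = 1296 ≡ 41 (mod 251)
112^11 = 112^8 · 112^2 · 112^1 ≡ 41 · 245 · 112 ≡ 58 (mod 251).

58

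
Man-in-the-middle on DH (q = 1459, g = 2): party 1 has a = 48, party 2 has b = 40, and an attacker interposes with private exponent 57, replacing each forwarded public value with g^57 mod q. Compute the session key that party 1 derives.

Party 1 receives an attacker's public value M = 2^57 mod 1459 instead of the honest one.
2^1 ≡ 2 (mod 1459)
2^2 = (2^1)^2 ≡ 2^2 = 4 ≡ 4 (mod 1459)
2^4 = (2^2)^2 ≡ 4^2 = 16 ≡ 16 (mod 1459)
2^8 = (2^4)^2 ≡ 16^2 = 256 ≡ 256 (mod 1459)
2^16 = (2^8)^2 ≡ 256^2 = 65536 ≡ 1340 (mod 1459)
2^32 = (2^16)^2 ≡ 1340^2 = 1795600 ≡ 1030 (mod 1459)
2^57 = 2^32 · 2^16 · 2^8 · 2^1 ≡ 1030 · 1340 · 256 · 2 ≡ 127 (mod 1459).
So M = 127. Party 1 computes K = M^48 mod 1459.
127^1 ≡ 127 (mod 1459)
127^2 = (127^1)^2 ≡ 127^2 = 16129 ≡ 80 (mod 1459)
127^4 = (127^2)^2 ≡ 80^2 = 6400 ≡ 564 (mod 1459)
127^8 = (127^4)^2 ≡ 564^2 = 318096 ≡ 34 (mod 1459)
127^16 = (127^8)^2 ≡ 34^2 = 1156 ≡ 1156 (mod 1459)
127^32 = (127^16)^2 ≡ 1156^2 = 1336336 ≡ 1351 (mod 1459)
127^48 = 127^32 · 127^16 ≡ 1351 · 1156 ≡ 626 (mod 1459).

626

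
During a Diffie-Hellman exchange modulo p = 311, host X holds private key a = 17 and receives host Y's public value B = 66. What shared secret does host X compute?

102

Shared key K = 66^17 mod 311.
66^1 ≡ 66 (mod 311)
66^2 = (66^1)^2 ≡ 66^2 = 4356 ≡ 2 (mod 311)
66^4 = (66^2)^2 ≡ 2^2 = 4 ≡ 4 (mod 311)
66^8 = (66^4)^2 ≡ 4^2 = 16 ≡ 16 (mod 311)
66^16 = (66^8)^2 ≡ 16^2 = 256 ≡ 256 (mod 311)
66^17 = 66^16 · 66^1 ≡ 256 · 66 ≡ 102 (mod 311).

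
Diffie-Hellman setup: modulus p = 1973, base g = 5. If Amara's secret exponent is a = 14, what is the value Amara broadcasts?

Public value = 5^14 mod 1973.
5^1 ≡ 5 (mod 1973)
5^2 = (5^1)^2 ≡ 5^2 = 25 ≡ 25 (mod 1973)
5^4 = (5^2)^2 ≡ 25^2 = 625 ≡ 625 (mod 1973)
5^8 = (5^4)^2 ≡ 625^2 = 390625 ≡ 1944 (mod 1973)
5^14 = 5^8 · 5^4 · 5^2 ≡ 1944 · 625 · 25 ≡ 665 (mod 1973).

665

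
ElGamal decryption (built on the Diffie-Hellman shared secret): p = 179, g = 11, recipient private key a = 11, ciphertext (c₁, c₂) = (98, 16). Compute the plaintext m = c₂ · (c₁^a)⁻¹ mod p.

Shared mask s = c₁^a mod p = 98^11 mod 179.
98^1 ≡ 98 (mod 179)
98^2 = (98^1)^2 ≡ 98^2 = 9604 ≡ 117 (mod 179)
98^4 = (98^2)^2 ≡ 117^2 = 13689 ≡ 85 (mod 179)
98^8 = (98^4)^2 ≡ 85^2 = 7225 ≡ 65 (mod 179)
98^11 = 98^8 · 98^2 · 98^1 ≡ 65 · 117 · 98 ≡ 113 (mod 179).
So s = 113; s⁻¹ ≡ 160 (mod 179).
m = c₂ · s⁻¹ mod 179 = 16 · 160 mod 179 = 54.

54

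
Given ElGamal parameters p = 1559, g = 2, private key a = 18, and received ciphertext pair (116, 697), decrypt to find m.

548

Shared mask s = c₁^a mod p = 116^18 mod 1559.
116^1 ≡ 116 (mod 1559)
116^2 = (116^1)^2 ≡ 116^2 = 13456 ≡ 984 (mod 1559)
116^4 = (116^2)^2 ≡ 984^2 = 968256 ≡ 117 (mod 1559)
116^8 = (116^4)^2 ≡ 117^2 = 13689 ≡ 1217 (mod 1559)
116^16 = (116^8)^2 ≡ 1217^2 = 1481089 ≡ 39 (mod 1559)
116^18 = 116^16 · 116^2 ≡ 39 · 984 ≡ 960 (mod 1559).
So s = 960; s⁻¹ ≡ 976 (mod 1559).
m = c₂ · s⁻¹ mod 1559 = 697 · 976 mod 1559 = 548.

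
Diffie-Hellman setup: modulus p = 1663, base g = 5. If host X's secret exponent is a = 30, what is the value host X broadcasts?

1313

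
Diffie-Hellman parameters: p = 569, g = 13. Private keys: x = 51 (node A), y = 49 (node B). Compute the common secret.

Node A sends A = g^x mod p = 13^51 mod 569.
13^1 ≡ 13 (mod 569)
13^2 = (13^1)^2 ≡ 13^2 = 169 ≡ 169 (mod 569)
13^4 = (13^2)^2 ≡ 169^2 = 28561 ≡ 111 (mod 569)
13^8 = (13^4)^2 ≡ 111^2 = 12321 ≡ 372 (mod 569)
13^16 = (13^8)^2 ≡ 372^2 = 138384 ≡ 117 (mod 569)
13^32 = (13^16)^2 ≡ 117^2 = 13689 ≡ 33 (mod 569)
13^51 = 13^32 · 13^16 · 13^2 · 13^1 ≡ 33 · 117 · 169 · 13 ≡ 534 (mod 569).
So A = 534. Node B then computes K = A^y mod p = 534^49 mod 569.
534^1 ≡ 534 (mod 569)
534^2 = (534^1)^2 ≡ 534^2 = 285156 ≡ 87 (mod 569)
534^4 = (534^2)^2 ≡ 87^2 = 7569 ≡ 172 (mod 569)
534^8 = (534^4)^2 ≡ 172^2 = 29584 ≡ 565 (mod 569)
534^16 = (534^8)^2 ≡ 565^2 = 319225 ≡ 16 (mod 569)
534^32 = (534^16)^2 ≡ 16^2 = 256 ≡ 256 (mod 569)
534^49 = 534^32 · 534^16 · 534^1 ≡ 256 · 16 · 534 ≡ 28 (mod 569).

28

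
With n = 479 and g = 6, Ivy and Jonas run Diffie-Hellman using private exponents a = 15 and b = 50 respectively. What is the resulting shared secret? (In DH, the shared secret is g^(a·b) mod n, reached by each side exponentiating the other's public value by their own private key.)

414

Ivy sends A = g^a mod n = 6^15 mod 479.
6^1 ≡ 6 (mod 479)
6^2 = (6^1)^2 ≡ 6^2 = 36 ≡ 36 (mod 479)
6^4 = (6^2)^2 ≡ 36^2 = 1296 ≡ 338 (mod 479)
6^8 = (6^4)^2 ≡ 338^2 = 114244 ≡ 242 (mod 479)
6^15 = 6^8 · 6^4 · 6^2 · 6^1 ≡ 242 · 338 · 36 · 6 ≡ 21 (mod 479).
So A = 21. Jonas then computes K = A^b mod n = 21^50 mod 479.
21^1 ≡ 21 (mod 479)
21^2 = (21^1)^2 ≡ 21^2 = 441 ≡ 441 (mod 479)
21^4 = (21^2)^2 ≡ 441^2 = 194481 ≡ 7 (mod 479)
21^8 = (21^4)^2 ≡ 7^2 = 49 ≡ 49 (mod 479)
21^16 = (21^8)^2 ≡ 49^2 = 2401 ≡ 6 (mod 479)
21^32 = (21^16)^2 ≡ 6^2 = 36 ≡ 36 (mod 479)
21^50 = 21^32 · 21^16 · 21^2 ≡ 36 · 6 · 441 ≡ 414 (mod 479).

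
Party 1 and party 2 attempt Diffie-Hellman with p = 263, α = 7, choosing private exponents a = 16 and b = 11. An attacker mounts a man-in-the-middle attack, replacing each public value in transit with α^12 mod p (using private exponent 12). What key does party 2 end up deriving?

256

Party 2 receives an attacker's public value M = 7^12 mod 263 instead of the honest one.
7^1 ≡ 7 (mod 263)
7^2 = (7^1)^2 ≡ 7^2 = 49 ≡ 49 (mod 263)
7^4 = (7^2)^2 ≡ 49^2 = 2401 ≡ 34 (mod 263)
7^8 = (7^4)^2 ≡ 34^2 = 1156 ≡ 104 (mod 263)
7^12 = 7^8 · 7^4 ≡ 104 · 34 ≡ 117 (mod 263).
So M = 117. Party 2 computes K = M^11 mod 263.
117^1 ≡ 117 (mod 263)
117^2 = (117^1)^2 ≡ 117^2 = 13689 ≡ 13 (mod 263)
117^4 = (117^2)^2 ≡ 13^2 = 169 ≡ 169 (mod 263)
117^8 = (117^4)^2 ≡ 169^2 = 28561 ≡ 157 (mod 263)
117^11 = 117^8 · 117^2 · 117^1 ≡ 157 · 13 · 117 ≡ 256 (mod 263).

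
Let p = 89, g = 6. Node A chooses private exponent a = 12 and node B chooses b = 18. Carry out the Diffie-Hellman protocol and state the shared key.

16

Node A sends A = g^a mod p = 6^12 mod 89.
6^1 ≡ 6 (mod 89)
6^2 = (6^1)^2 ≡ 6^2 = 36 ≡ 36 (mod 89)
6^4 = (6^2)^2 ≡ 36^2 = 1296 ≡ 50 (mod 89)
6^8 = (6^4)^2 ≡ 50^2 = 2500 ≡ 8 (mod 89)
6^12 = 6^8 · 6^4 ≡ 8 · 50 ≡ 44 (mod 89).
So A = 44. Node B then computes K = A^b mod p = 44^18 mod 89.
44^1 ≡ 44 (mod 89)
44^2 = (44^1)^2 ≡ 44^2 = 1936 ≡ 67 (mod 89)
44^4 = (44^2)^2 ≡ 67^2 = 4489 ≡ 39 (mod 89)
44^8 = (44^4)^2 ≡ 39^2 = 1521 ≡ 8 (mod 89)
44^16 = (44^8)^2 ≡ 8^2 = 64 ≡ 64 (mod 89)
44^18 = 44^16 · 44^2 ≡ 64 · 67 ≡ 16 (mod 89).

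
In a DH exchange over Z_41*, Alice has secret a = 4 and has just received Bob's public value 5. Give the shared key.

Shared key K = 5^4 mod 41.
5^1 ≡ 5 (mod 41)
5^2 = (5^1)^2 ≡ 5^2 = 25 ≡ 25 (mod 41)
5^4 = (5^2)^2 ≡ 25^2 = 625 ≡ 10 (mod 41)

10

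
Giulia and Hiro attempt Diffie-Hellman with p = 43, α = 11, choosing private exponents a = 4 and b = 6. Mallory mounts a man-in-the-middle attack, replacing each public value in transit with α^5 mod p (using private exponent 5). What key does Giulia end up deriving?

4

Giulia receives Mallory's public value M = 11^5 mod 43 instead of the honest one.
11^1 ≡ 11 (mod 43)
11^2 = (11^1)^2 ≡ 11^2 = 121 ≡ 35 (mod 43)
11^4 = (11^2)^2 ≡ 35^2 = 1225 ≡ 21 (mod 43)
11^5 = 11^4 · 11^1 ≡ 21 · 11 ≡ 16 (mod 43).
So M = 16. Giulia computes K = M^4 mod 43.
16^1 ≡ 16 (mod 43)
16^2 = (16^1)^2 ≡ 16^2 = 256 ≡ 41 (mod 43)
16^4 = (16^2)^2 ≡ 41^2 = 1681 ≡ 4 (mod 43)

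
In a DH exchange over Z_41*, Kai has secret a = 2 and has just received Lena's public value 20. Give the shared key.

31

Shared key K = 20^2 mod 41.
20^1 ≡ 20 (mod 41)
20^2 = (20^1)^2 ≡ 20^2 = 400 ≡ 31 (mod 41)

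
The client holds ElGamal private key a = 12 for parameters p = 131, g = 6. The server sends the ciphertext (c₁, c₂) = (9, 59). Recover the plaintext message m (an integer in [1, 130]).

Shared mask s = c₁^a mod p = 9^12 mod 131.
9^1 ≡ 9 (mod 131)
9^2 = (9^1)^2 ≡ 9^2 = 81 ≡ 81 (mod 131)
9^4 = (9^2)^2 ≡ 81^2 = 6561 ≡ 11 (mod 131)
9^8 = (9^4)^2 ≡ 11^2 = 121 ≡ 121 (mod 131)
9^12 = 9^8 · 9^4 ≡ 121 · 11 ≡ 21 (mod 131).
So s = 21; s⁻¹ ≡ 25 (mod 131).
m = c₂ · s⁻¹ mod 131 = 59 · 25 mod 131 = 34.

34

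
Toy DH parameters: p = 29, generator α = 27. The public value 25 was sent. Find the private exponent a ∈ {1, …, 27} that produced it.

16

Try successive powers of 27 modulo 29:
27^1 ≡ 27
27^2 ≡ 4
27^3 ≡ 21
27^4 ≡ 16
27^5 ≡ 26
27^6 ≡ 6
27^7 ≡ 17
27^8 ≡ 24
27^9 ≡ 10
27^10 ≡ 9
27^11 ≡ 11
27^12 ≡ 7
27^13 ≡ 15
27^14 ≡ 28
27^15 ≡ 2
27^16 ≡ 25
Found: a = 16.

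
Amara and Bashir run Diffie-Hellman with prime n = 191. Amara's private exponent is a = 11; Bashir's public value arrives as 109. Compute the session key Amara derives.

Shared key K = 109^11 mod 191.
109^1 ≡ 109 (mod 191)
109^2 = (109^1)^2 ≡ 109^2 = 11881 ≡ 39 (mod 191)
109^4 = (109^2)^2 ≡ 39^2 = 1521 ≡ 184 (mod 191)
109^8 = (109^4)^2 ≡ 184^2 = 33856 ≡ 49 (mod 191)
109^11 = 109^8 · 109^2 · 109^1 ≡ 49 · 39 · 109 ≡ 109 (mod 191).

109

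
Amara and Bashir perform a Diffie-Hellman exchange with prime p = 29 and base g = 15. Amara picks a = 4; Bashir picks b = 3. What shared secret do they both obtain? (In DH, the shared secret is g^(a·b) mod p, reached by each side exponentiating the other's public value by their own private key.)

Bashir sends B = g^b mod p = 15^3 mod 29.
15^1 ≡ 15 (mod 29)
15^2 = (15^1)^2 ≡ 15^2 = 225 ≡ 22 (mod 29)
15^3 = 15^2 · 15^1 ≡ 22 · 15 ≡ 11 (mod 29).
So B = 11. Amara then computes K = B^a mod p = 11^4 mod 29.
11^1 ≡ 11 (mod 29)
11^2 = (11^1)^2 ≡ 11^2 = 121 ≡ 5 (mod 29)
11^4 = (11^2)^2 ≡ 5^2 = 25 ≡ 25 (mod 29)

25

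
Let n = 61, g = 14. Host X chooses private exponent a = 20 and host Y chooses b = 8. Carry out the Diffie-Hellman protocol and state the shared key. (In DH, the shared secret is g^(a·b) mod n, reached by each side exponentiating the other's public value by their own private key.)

47

Host X sends A = g^a mod n = 14^20 mod 61.
14^1 ≡ 14 (mod 61)
14^2 = (14^1)^2 ≡ 14^2 = 196 ≡ 13 (mod 61)
14^4 = (14^2)^2 ≡ 13^2 = 169 ≡ 47 (mod 61)
14^8 = (14^4)^2 ≡ 47^2 = 2209 ≡ 13 (mod 61)
14^16 = (14^8)^2 ≡ 13^2 = 169 ≡ 47 (mod 61)
14^20 = 14^16 · 14^4 ≡ 47 · 47 ≡ 13 (mod 61).
So A = 13. Host Y then computes K = A^b mod n = 13^8 mod 61.
13^1 ≡ 13 (mod 61)
13^2 = (13^1)^2 ≡ 13^2 = 169 ≡ 47 (mod 61)
13^4 = (13^2)^2 ≡ 47^2 = 2209 ≡ 13 (mod 61)
13^8 = (13^4)^2 ≡ 13^2 = 169 ≡ 47 (mod 61)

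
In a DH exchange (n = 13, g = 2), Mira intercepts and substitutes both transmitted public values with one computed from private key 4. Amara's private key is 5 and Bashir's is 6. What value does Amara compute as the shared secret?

Amara receives Mira's public value M = 2^4 mod 13 instead of the honest one.
2^1 ≡ 2 (mod 13)
2^2 = (2^1)^2 ≡ 2^2 = 4 ≡ 4 (mod 13)
2^4 = (2^2)^2 ≡ 4^2 = 16 ≡ 3 (mod 13)
So M = 3. Amara computes K = M^5 mod 13.
3^1 ≡ 3 (mod 13)
3^2 = (3^1)^2 ≡ 3^2 = 9 ≡ 9 (mod 13)
3^4 = (3^2)^2 ≡ 9^2 = 81 ≡ 3 (mod 13)
3^5 = 3^4 · 3^1 ≡ 3 · 3 ≡ 9 (mod 13).

9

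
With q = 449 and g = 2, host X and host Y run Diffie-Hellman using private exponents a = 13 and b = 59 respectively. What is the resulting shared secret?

237

Host Y sends B = g^b mod q = 2^59 mod 449.
2^1 ≡ 2 (mod 449)
2^2 = (2^1)^2 ≡ 2^2 = 4 ≡ 4 (mod 449)
2^4 = (2^2)^2 ≡ 4^2 = 16 ≡ 16 (mod 449)
2^8 = (2^4)^2 ≡ 16^2 = 256 ≡ 256 (mod 449)
2^16 = (2^8)^2 ≡ 256^2 = 65536 ≡ 431 (mod 449)
2^32 = (2^16)^2 ≡ 431^2 = 185761 ≡ 324 (mod 449)
2^59 = 2^32 · 2^16 · 2^8 · 2^2 · 2^1 ≡ 324 · 431 · 256 · 4 · 2 ≡ 362 (mod 449).
So B = 362. Host X then computes K = B^a mod q = 362^13 mod 449.
362^1 ≡ 362 (mod 449)
362^2 = (362^1)^2 ≡ 362^2 = 131044 ≡ 385 (mod 449)
362^4 = (362^2)^2 ≡ 385^2 = 148225 ≡ 55 (mod 449)
362^8 = (362^4)^2 ≡ 55^2 = 3025 ≡ 331 (mod 449)
362^13 = 362^8 · 362^4 · 362^1 ≡ 331 · 55 · 362 ≡ 237 (mod 449).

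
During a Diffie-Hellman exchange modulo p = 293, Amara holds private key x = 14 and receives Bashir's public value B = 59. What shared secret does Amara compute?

Shared key K = 59^14 mod 293.
59^1 ≡ 59 (mod 293)
59^2 = (59^1)^2 ≡ 59^2 = 3481 ≡ 258 (mod 293)
59^4 = (59^2)^2 ≡ 258^2 = 66564 ≡ 53 (mod 293)
59^8 = (59^4)^2 ≡ 53^2 = 2809 ≡ 172 (mod 293)
59^14 = 59^8 · 59^4 · 59^2 ≡ 172 · 53 · 258 ≡ 17 (mod 293).

17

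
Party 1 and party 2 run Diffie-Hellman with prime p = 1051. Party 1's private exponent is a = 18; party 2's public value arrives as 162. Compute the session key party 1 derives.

965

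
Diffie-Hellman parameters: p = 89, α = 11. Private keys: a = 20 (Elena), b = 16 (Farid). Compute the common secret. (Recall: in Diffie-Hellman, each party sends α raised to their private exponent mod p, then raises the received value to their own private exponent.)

Farid sends B = α^b mod p = 11^16 mod 89.
11^1 ≡ 11 (mod 89)
11^2 = (11^1)^2 ≡ 11^2 = 121 ≡ 32 (mod 89)
11^4 = (11^2)^2 ≡ 32^2 = 1024 ≡ 45 (mod 89)
11^8 = (11^4)^2 ≡ 45^2 = 2025 ≡ 67 (mod 89)
11^16 = (11^8)^2 ≡ 67^2 = 4489 ≡ 39 (mod 89)
So B = 39. Elena then computes K = B^a mod p = 39^20 mod 89.
39^1 ≡ 39 (mod 89)
39^2 = (39^1)^2 ≡ 39^2 = 1521 ≡ 8 (mod 89)
39^4 = (39^2)^2 ≡ 8^2 = 64 ≡ 64 (mod 89)
39^8 = (39^4)^2 ≡ 64^2 = 4096 ≡ 2 (mod 89)
39^16 = (39^8)^2 ≡ 2^2 = 4 ≡ 4 (mod 89)
39^20 = 39^16 · 39^4 ≡ 4 · 64 ≡ 78 (mod 89).

78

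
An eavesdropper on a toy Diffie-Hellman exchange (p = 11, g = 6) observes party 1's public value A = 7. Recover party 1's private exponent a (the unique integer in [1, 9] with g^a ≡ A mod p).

Try successive powers of 6 modulo 11:
6^1 ≡ 6
6^2 ≡ 3
6^3 ≡ 7
Found: a = 3.

3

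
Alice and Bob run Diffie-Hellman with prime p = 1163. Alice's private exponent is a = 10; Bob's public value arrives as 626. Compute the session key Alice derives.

386

Shared key K = 626^10 mod 1163.
626^1 ≡ 626 (mod 1163)
626^2 = (626^1)^2 ≡ 626^2 = 391876 ≡ 1108 (mod 1163)
626^4 = (626^2)^2 ≡ 1108^2 = 1227664 ≡ 699 (mod 1163)
626^8 = (626^4)^2 ≡ 699^2 = 488601 ≡ 141 (mod 1163)
626^10 = 626^8 · 626^2 ≡ 141 · 1108 ≡ 386 (mod 1163).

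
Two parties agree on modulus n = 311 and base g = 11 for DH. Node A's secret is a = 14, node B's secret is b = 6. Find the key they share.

Node B sends B = g^b mod n = 11^6 mod 311.
11^1 ≡ 11 (mod 311)
11^2 = (11^1)^2 ≡ 11^2 = 121 ≡ 121 (mod 311)
11^4 = (11^2)^2 ≡ 121^2 = 14641 ≡ 24 (mod 311)
11^6 = 11^4 · 11^2 ≡ 24 · 121 ≡ 105 (mod 311).
So B = 105. Node A then computes K = B^a mod n = 105^14 mod 311.
105^1 ≡ 105 (mod 311)
105^2 = (105^1)^2 ≡ 105^2 = 11025 ≡ 140 (mod 311)
105^4 = (105^2)^2 ≡ 140^2 = 19600 ≡ 7 (mod 311)
105^8 = (105^4)^2 ≡ 7^2 = 49 ≡ 49 (mod 311)
105^14 = 105^8 · 105^4 · 105^2 ≡ 49 · 7 · 140 ≡ 126 (mod 311).

126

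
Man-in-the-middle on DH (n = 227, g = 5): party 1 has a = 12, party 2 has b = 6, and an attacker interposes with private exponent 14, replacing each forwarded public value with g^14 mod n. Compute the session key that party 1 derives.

110

Party 1 receives an attacker's public value M = 5^14 mod 227 instead of the honest one.
5^1 ≡ 5 (mod 227)
5^2 = (5^1)^2 ≡ 5^2 = 25 ≡ 25 (mod 227)
5^4 = (5^2)^2 ≡ 25^2 = 625 ≡ 171 (mod 227)
5^8 = (5^4)^2 ≡ 171^2 = 29241 ≡ 185 (mod 227)
5^14 = 5^8 · 5^4 · 5^2 ≡ 185 · 171 · 25 ≡ 7 (mod 227).
So M = 7. Party 1 computes K = M^12 mod 227.
7^1 ≡ 7 (mod 227)
7^2 = (7^1)^2 ≡ 7^2 = 49 ≡ 49 (mod 227)
7^4 = (7^2)^2 ≡ 49^2 = 2401 ≡ 131 (mod 227)
7^8 = (7^4)^2 ≡ 131^2 = 17161 ≡ 136 (mod 227)
7^12 = 7^8 · 7^4 ≡ 136 · 131 ≡ 110 (mod 227).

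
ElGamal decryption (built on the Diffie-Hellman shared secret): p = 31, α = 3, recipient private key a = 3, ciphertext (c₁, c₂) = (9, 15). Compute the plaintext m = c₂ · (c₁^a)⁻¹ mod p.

Shared mask s = c₁^a mod p = 9^3 mod 31.
9^1 ≡ 9 (mod 31)
9^2 = (9^1)^2 ≡ 9^2 = 81 ≡ 19 (mod 31)
9^3 = 9^2 · 9^1 ≡ 19 · 9 ≡ 16 (mod 31).
So s = 16; s⁻¹ ≡ 2 (mod 31).
m = c₂ · s⁻¹ mod 31 = 15 · 2 mod 31 = 30.

30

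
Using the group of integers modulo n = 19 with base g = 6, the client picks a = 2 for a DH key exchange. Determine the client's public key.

17

Public value = 6^2 mod 19.
6^1 ≡ 6 (mod 19)
6^2 = (6^1)^2 ≡ 6^2 = 36 ≡ 17 (mod 19)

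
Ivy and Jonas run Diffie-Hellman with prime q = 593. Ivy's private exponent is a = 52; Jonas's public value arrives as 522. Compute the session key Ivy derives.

551

Shared key K = 522^52 mod 593.
522^1 ≡ 522 (mod 593)
522^2 = (522^1)^2 ≡ 522^2 = 272484 ≡ 297 (mod 593)
522^4 = (522^2)^2 ≡ 297^2 = 88209 ≡ 445 (mod 593)
522^8 = (522^4)^2 ≡ 445^2 = 198025 ≡ 556 (mod 593)
522^16 = (522^8)^2 ≡ 556^2 = 309136 ≡ 183 (mod 593)
522^32 = (522^16)^2 ≡ 183^2 = 33489 ≡ 281 (mod 593)
522^52 = 522^32 · 522^16 · 522^4 ≡ 281 · 183 · 445 ≡ 551 (mod 593).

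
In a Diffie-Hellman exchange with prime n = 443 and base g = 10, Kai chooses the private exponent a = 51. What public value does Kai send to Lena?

Public value = 10^51 (mod 443).
10^1 ≡ 10 (mod 443)
10^2 = (10^1)^2 ≡ 10^2 = 100 ≡ 100 (mod 443)
10^4 = (10^2)^2 ≡ 100^2 = 10000 ≡ 254 (mod 443)
10^8 = (10^4)^2 ≡ 254^2 = 64516 ≡ 281 (mod 443)
10^16 = (10^8)^2 ≡ 281^2 = 78961 ≡ 107 (mod 443)
10^32 = (10^16)^2 ≡ 107^2 = 11449 ≡ 374 (mod 443)
10^51 = 10^32 · 10^16 · 10^2 · 10^1 ≡ 374 · 107 · 100 · 10 ≡ 38 (mod 443).

38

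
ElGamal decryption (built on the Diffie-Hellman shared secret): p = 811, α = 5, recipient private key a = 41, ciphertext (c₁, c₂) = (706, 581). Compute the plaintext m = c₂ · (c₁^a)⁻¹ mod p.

267

Shared mask s = c₁^a mod p = 706^41 mod 811.
706^1 ≡ 706 (mod 811)
706^2 = (706^1)^2 ≡ 706^2 = 498436 ≡ 482 (mod 811)
706^4 = (706^2)^2 ≡ 482^2 = 232324 ≡ 378 (mod 811)
706^8 = (706^4)^2 ≡ 378^2 = 142884 ≡ 148 (mod 811)
706^16 = (706^8)^2 ≡ 148^2 = 21904 ≡ 7 (mod 811)
706^32 = (706^16)^2 ≡ 7^2 = 49 ≡ 49 (mod 811)
706^41 = 706^32 · 706^8 · 706^1 ≡ 49 · 148 · 706 ≡ 69 (mod 811).
So s = 69; s⁻¹ ≡ 764 (mod 811).
m = c₂ · s⁻¹ mod 811 = 581 · 764 mod 811 = 267.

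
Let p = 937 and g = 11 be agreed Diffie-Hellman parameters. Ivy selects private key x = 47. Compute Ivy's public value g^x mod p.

21

Public value = 11^47 mod 937.
11^1 ≡ 11 (mod 937)
11^2 = (11^1)^2 ≡ 11^2 = 121 ≡ 121 (mod 937)
11^4 = (11^2)^2 ≡ 121^2 = 14641 ≡ 586 (mod 937)
11^8 = (11^4)^2 ≡ 586^2 = 343396 ≡ 454 (mod 937)
11^16 = (11^8)^2 ≡ 454^2 = 206116 ≡ 913 (mod 937)
11^32 = (11^16)^2 ≡ 913^2 = 833569 ≡ 576 (mod 937)
11^47 = 11^32 · 11^8 · 11^4 · 11^2 · 11^1 ≡ 576 · 454 · 586 · 121 · 11 ≡ 21 (mod 937).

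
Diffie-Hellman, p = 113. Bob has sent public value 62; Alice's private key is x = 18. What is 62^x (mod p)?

Shared key K = 62^18 mod 113.
62^1 ≡ 62 (mod 113)
62^2 = (62^1)^2 ≡ 62^2 = 3844 ≡ 2 (mod 113)
62^4 = (62^2)^2 ≡ 2^2 = 4 ≡ 4 (mod 113)
62^8 = (62^4)^2 ≡ 4^2 = 16 ≡ 16 (mod 113)
62^16 = (62^8)^2 ≡ 16^2 = 256 ≡ 30 (mod 113)
62^18 = 62^16 · 62^2 ≡ 30 · 2 ≡ 60 (mod 113).

60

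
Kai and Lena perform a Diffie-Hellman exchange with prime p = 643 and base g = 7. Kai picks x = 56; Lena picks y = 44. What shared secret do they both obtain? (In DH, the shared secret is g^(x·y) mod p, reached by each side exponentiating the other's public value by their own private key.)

269

Kai sends A = g^x mod p = 7^56 mod 643.
7^1 ≡ 7 (mod 643)
7^2 = (7^1)^2 ≡ 7^2 = 49 ≡ 49 (mod 643)
7^4 = (7^2)^2 ≡ 49^2 = 2401 ≡ 472 (mod 643)
7^8 = (7^4)^2 ≡ 472^2 = 222784 ≡ 306 (mod 643)
7^16 = (7^8)^2 ≡ 306^2 = 93636 ≡ 401 (mod 643)
7^32 = (7^16)^2 ≡ 401^2 = 160801 ≡ 51 (mod 643)
7^56 = 7^32 · 7^16 · 7^8 ≡ 51 · 401 · 306 ≡ 330 (mod 643).
So A = 330. Lena then computes K = A^y mod p = 330^44 mod 643.
330^1 ≡ 330 (mod 643)
330^2 = (330^1)^2 ≡ 330^2 = 108900 ≡ 233 (mod 643)
330^4 = (330^2)^2 ≡ 233^2 = 54289 ≡ 277 (mod 643)
330^8 = (330^4)^2 ≡ 277^2 = 76729 ≡ 212 (mod 643)
330^16 = (330^8)^2 ≡ 212^2 = 44944 ≡ 577 (mod 643)
330^32 = (330^16)^2 ≡ 577^2 = 332929 ≡ 498 (mod 643)
330^44 = 330^32 · 330^8 · 330^4 ≡ 498 · 212 · 277 ≡ 269 (mod 643).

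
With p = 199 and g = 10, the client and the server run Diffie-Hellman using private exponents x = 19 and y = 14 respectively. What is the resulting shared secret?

53

The client sends A = g^x mod p = 10^19 mod 199.
10^1 ≡ 10 (mod 199)
10^2 = (10^1)^2 ≡ 10^2 = 100 ≡ 100 (mod 199)
10^4 = (10^2)^2 ≡ 100^2 = 10000 ≡ 50 (mod 199)
10^8 = (10^4)^2 ≡ 50^2 = 2500 ≡ 112 (mod 199)
10^16 = (10^8)^2 ≡ 112^2 = 12544 ≡ 7 (mod 199)
10^19 = 10^16 · 10^2 · 10^1 ≡ 7 · 100 · 10 ≡ 35 (mod 199).
So A = 35. The server then computes K = A^y mod p = 35^14 mod 199.
35^1 ≡ 35 (mod 199)
35^2 = (35^1)^2 ≡ 35^2 = 1225 ≡ 31 (mod 199)
35^4 = (35^2)^2 ≡ 31^2 = 961 ≡ 165 (mod 199)
35^8 = (35^4)^2 ≡ 165^2 = 27225 ≡ 161 (mod 199)
35^14 = 35^8 · 35^4 · 35^2 ≡ 161 · 165 · 31 ≡ 53 (mod 199).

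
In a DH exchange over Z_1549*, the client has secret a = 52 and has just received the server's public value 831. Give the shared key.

174

Shared key K = 831^52 mod 1549.
831^1 ≡ 831 (mod 1549)
831^2 = (831^1)^2 ≡ 831^2 = 690561 ≡ 1256 (mod 1549)
831^4 = (831^2)^2 ≡ 1256^2 = 1577536 ≡ 654 (mod 1549)
831^8 = (831^4)^2 ≡ 654^2 = 427716 ≡ 192 (mod 1549)
831^16 = (831^8)^2 ≡ 192^2 = 36864 ≡ 1237 (mod 1549)
831^32 = (831^16)^2 ≡ 1237^2 = 1530169 ≡ 1306 (mod 1549)
831^52 = 831^32 · 831^16 · 831^4 ≡ 1306 · 1237 · 654 ≡ 174 (mod 1549).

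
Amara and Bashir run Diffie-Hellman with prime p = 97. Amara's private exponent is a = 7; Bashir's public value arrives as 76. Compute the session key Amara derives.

Shared key K = 76^7 mod 97.
76^1 ≡ 76 (mod 97)
76^2 = (76^1)^2 ≡ 76^2 = 5776 ≡ 53 (mod 97)
76^4 = (76^2)^2 ≡ 53^2 = 2809 ≡ 93 (mod 97)
76^7 = 76^4 · 76^2 · 76^1 ≡ 93 · 53 · 76 ≡ 87 (mod 97).

87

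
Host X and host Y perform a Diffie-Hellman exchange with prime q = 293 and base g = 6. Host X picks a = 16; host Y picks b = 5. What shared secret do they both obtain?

172

Host X sends A = g^a mod q = 6^16 mod 293.
6^1 ≡ 6 (mod 293)
6^2 = (6^1)^2 ≡ 6^2 = 36 ≡ 36 (mod 293)
6^4 = (6^2)^2 ≡ 36^2 = 1296 ≡ 124 (mod 293)
6^8 = (6^4)^2 ≡ 124^2 = 15376 ≡ 140 (mod 293)
6^16 = (6^8)^2 ≡ 140^2 = 19600 ≡ 262 (mod 293)
So A = 262. Host Y then computes K = A^b mod q = 262^5 mod 293.
262^1 ≡ 262 (mod 293)
262^2 = (262^1)^2 ≡ 262^2 = 68644 ≡ 82 (mod 293)
262^4 = (262^2)^2 ≡ 82^2 = 6724 ≡ 278 (mod 293)
262^5 = 262^4 · 262^1 ≡ 278 · 262 ≡ 172 (mod 293).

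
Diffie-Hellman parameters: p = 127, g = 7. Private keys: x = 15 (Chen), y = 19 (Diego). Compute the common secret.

66

Chen sends A = g^x mod p = 7^15 mod 127.
7^1 ≡ 7 (mod 127)
7^2 = (7^1)^2 ≡ 7^2 = 49 ≡ 49 (mod 127)
7^4 = (7^2)^2 ≡ 49^2 = 2401 ≡ 115 (mod 127)
7^8 = (7^4)^2 ≡ 115^2 = 13225 ≡ 17 (mod 127)
7^15 = 7^8 · 7^4 · 7^2 · 7^1 ≡ 17 · 115 · 49 · 7 ≡ 5 (mod 127).
So A = 5. Diego then computes K = A^y mod p = 5^19 mod 127.
5^1 ≡ 5 (mod 127)
5^2 = (5^1)^2 ≡ 5^2 = 25 ≡ 25 (mod 127)
5^4 = (5^2)^2 ≡ 25^2 = 625 ≡ 117 (mod 127)
5^8 = (5^4)^2 ≡ 117^2 = 13689 ≡ 100 (mod 127)
5^16 = (5^8)^2 ≡ 100^2 = 10000 ≡ 94 (mod 127)
5^19 = 5^16 · 5^2 · 5^1 ≡ 94 · 25 · 5 ≡ 66 (mod 127).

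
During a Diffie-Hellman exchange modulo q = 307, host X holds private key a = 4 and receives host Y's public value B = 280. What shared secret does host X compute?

Shared key K = 280^4 mod 307.
280^1 ≡ 280 (mod 307)
280^2 = (280^1)^2 ≡ 280^2 = 78400 ≡ 115 (mod 307)
280^4 = (280^2)^2 ≡ 115^2 = 13225 ≡ 24 (mod 307)

24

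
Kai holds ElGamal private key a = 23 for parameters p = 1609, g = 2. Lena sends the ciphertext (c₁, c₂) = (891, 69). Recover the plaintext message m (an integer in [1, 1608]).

Shared mask s = c₁^a mod p = 891^23 mod 1609.
891^1 ≡ 891 (mod 1609)
891^2 = (891^1)^2 ≡ 891^2 = 793881 ≡ 644 (mod 1609)
891^4 = (891^2)^2 ≡ 644^2 = 414736 ≡ 1223 (mod 1609)
891^8 = (891^4)^2 ≡ 1223^2 = 1495729 ≡ 968 (mod 1609)
891^16 = (891^8)^2 ≡ 968^2 = 937024 ≡ 586 (mod 1609)
891^23 = 891^16 · 891^4 · 891^2 · 891^1 ≡ 586 · 1223 · 644 · 891 ≡ 438 (mod 1609).
So s = 438; s⁻¹ ≡ 1429 (mod 1609).
m = c₂ · s⁻¹ mod 1609 = 69 · 1429 mod 1609 = 452.

452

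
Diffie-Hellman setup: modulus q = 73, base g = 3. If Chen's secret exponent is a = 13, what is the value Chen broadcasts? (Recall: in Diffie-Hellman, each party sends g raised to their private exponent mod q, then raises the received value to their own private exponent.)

Public value = 3^13 (mod 73).
3^1 ≡ 3 (mod 73)
3^2 = (3^1)^2 ≡ 3^2 = 9 ≡ 9 (mod 73)
3^4 = (3^2)^2 ≡ 9^2 = 81 ≡ 8 (mod 73)
3^8 = (3^4)^2 ≡ 8^2 = 64 ≡ 64 (mod 73)
3^13 = 3^8 · 3^4 · 3^1 ≡ 64 · 8 · 3 ≡ 3 (mod 73).

3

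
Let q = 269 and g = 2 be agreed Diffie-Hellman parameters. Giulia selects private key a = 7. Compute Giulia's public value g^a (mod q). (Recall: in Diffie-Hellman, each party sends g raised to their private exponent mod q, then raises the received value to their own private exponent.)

Public value = 2^7 (mod 269).
2^1 ≡ 2 (mod 269)
2^2 = (2^1)^2 ≡ 2^2 = 4 ≡ 4 (mod 269)
2^4 = (2^2)^2 ≡ 4^2 = 16 ≡ 16 (mod 269)
2^7 = 2^4 · 2^2 · 2^1 ≡ 16 · 4 · 2 ≡ 128 (mod 269).

128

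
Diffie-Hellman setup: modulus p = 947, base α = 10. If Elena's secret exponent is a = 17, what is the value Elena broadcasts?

890

Public value = 10^17 mod 947.
10^1 ≡ 10 (mod 947)
10^2 = (10^1)^2 ≡ 10^2 = 100 ≡ 100 (mod 947)
10^4 = (10^2)^2 ≡ 100^2 = 10000 ≡ 530 (mod 947)
10^8 = (10^4)^2 ≡ 530^2 = 280900 ≡ 588 (mod 947)
10^16 = (10^8)^2 ≡ 588^2 = 345744 ≡ 89 (mod 947)
10^17 = 10^16 · 10^1 ≡ 89 · 10 ≡ 890 (mod 947).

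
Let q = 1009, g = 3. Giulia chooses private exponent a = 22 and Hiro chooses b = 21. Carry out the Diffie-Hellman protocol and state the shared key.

Hiro sends B = g^b mod q = 3^21 mod 1009.
3^1 ≡ 3 (mod 1009)
3^2 = (3^1)^2 ≡ 3^2 = 9 ≡ 9 (mod 1009)
3^4 = (3^2)^2 ≡ 9^2 = 81 ≡ 81 (mod 1009)
3^8 = (3^4)^2 ≡ 81^2 = 6561 ≡ 507 (mod 1009)
3^16 = (3^8)^2 ≡ 507^2 = 257049 ≡ 763 (mod 1009)
3^21 = 3^16 · 3^4 · 3^1 ≡ 763 · 81 · 3 ≡ 762 (mod 1009).
So B = 762. Giulia then computes K = B^a mod q = 762^22 mod 1009.
762^1 ≡ 762 (mod 1009)
762^2 = (762^1)^2 ≡ 762^2 = 580644 ≡ 469 (mod 1009)
762^4 = (762^2)^2 ≡ 469^2 = 219961 ≡ 1008 (mod 1009)
762^8 = (762^4)^2 ≡ 1008^2 = 1016064 ≡ 1 (mod 1009)
762^16 = (762^8)^2 ≡ 1^2 = 1 ≡ 1 (mod 1009)
762^22 = 762^16 · 762^4 · 762^2 ≡ 1 · 1008 · 469 ≡ 540 (mod 1009).

540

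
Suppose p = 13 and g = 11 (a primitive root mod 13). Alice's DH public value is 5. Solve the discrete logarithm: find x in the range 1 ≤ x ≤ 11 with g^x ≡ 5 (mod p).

Try successive powers of 11 modulo 13:
11^1 ≡ 11
11^2 ≡ 4
11^3 ≡ 5
Found: x = 3.

3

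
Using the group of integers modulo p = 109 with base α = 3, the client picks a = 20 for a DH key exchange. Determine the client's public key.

78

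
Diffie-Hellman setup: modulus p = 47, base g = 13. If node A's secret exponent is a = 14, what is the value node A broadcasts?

Public value = 13^14 mod 47.
13^1 ≡ 13 (mod 47)
13^2 = (13^1)^2 ≡ 13^2 = 169 ≡ 28 (mod 47)
13^4 = (13^2)^2 ≡ 28^2 = 784 ≡ 32 (mod 47)
13^8 = (13^4)^2 ≡ 32^2 = 1024 ≡ 37 (mod 47)
13^14 = 13^8 · 13^4 · 13^2 ≡ 37 · 32 · 28 ≡ 17 (mod 47).

17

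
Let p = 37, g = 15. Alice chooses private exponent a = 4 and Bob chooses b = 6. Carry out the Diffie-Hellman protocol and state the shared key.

10

Bob sends B = g^b mod p = 15^6 mod 37.
15^1 ≡ 15 (mod 37)
15^2 = (15^1)^2 ≡ 15^2 = 225 ≡ 3 (mod 37)
15^4 = (15^2)^2 ≡ 3^2 = 9 ≡ 9 (mod 37)
15^6 = 15^4 · 15^2 ≡ 9 · 3 ≡ 27 (mod 37).
So B = 27. Alice then computes K = B^a mod p = 27^4 mod 37.
27^1 ≡ 27 (mod 37)
27^2 = (27^1)^2 ≡ 27^2 = 729 ≡ 26 (mod 37)
27^4 = (27^2)^2 ≡ 26^2 = 676 ≡ 10 (mod 37)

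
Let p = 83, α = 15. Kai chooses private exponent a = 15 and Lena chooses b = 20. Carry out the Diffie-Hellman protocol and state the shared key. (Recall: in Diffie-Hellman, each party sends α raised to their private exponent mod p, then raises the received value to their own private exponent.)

49

Kai sends A = α^a mod p = 15^15 mod 83.
15^1 ≡ 15 (mod 83)
15^2 = (15^1)^2 ≡ 15^2 = 225 ≡ 59 (mod 83)
15^4 = (15^2)^2 ≡ 59^2 = 3481 ≡ 78 (mod 83)
15^8 = (15^4)^2 ≡ 78^2 = 6084 ≡ 25 (mod 83)
15^15 = 15^8 · 15^4 · 15^2 · 15^1 ≡ 25 · 78 · 59 · 15 ≡ 14 (mod 83).
So A = 14. Lena then computes K = A^b mod p = 14^20 mod 83.
14^1 ≡ 14 (mod 83)
14^2 = (14^1)^2 ≡ 14^2 = 196 ≡ 30 (mod 83)
14^4 = (14^2)^2 ≡ 30^2 = 900 ≡ 70 (mod 83)
14^8 = (14^4)^2 ≡ 70^2 = 4900 ≡ 3 (mod 83)
14^16 = (14^8)^2 ≡ 3^2 = 9 ≡ 9 (mod 83)
14^20 = 14^16 · 14^4 ≡ 9 · 70 ≡ 49 (mod 83).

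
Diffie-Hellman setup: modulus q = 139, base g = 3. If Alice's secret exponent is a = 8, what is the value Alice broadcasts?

Public value = 3^{8} \pmod{139}.
3^1 ≡ 3 (mod 139)
3^2 = (3^1)^2 ≡ 3^2 = 9 ≡ 9 (mod 139)
3^4 = (3^2)^2 ≡ 9^2 = 81 ≡ 81 (mod 139)
3^8 = (3^4)^2 ≡ 81^2 = 6561 ≡ 28 (mod 139)

28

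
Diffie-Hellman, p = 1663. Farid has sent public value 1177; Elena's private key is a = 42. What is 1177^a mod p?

1274

Shared key K = 1177^42 mod 1663.
1177^1 ≡ 1177 (mod 1663)
1177^2 = (1177^1)^2 ≡ 1177^2 = 1385329 ≡ 50 (mod 1663)
1177^4 = (1177^2)^2 ≡ 50^2 = 2500 ≡ 837 (mod 1663)
1177^8 = (1177^4)^2 ≡ 837^2 = 700569 ≡ 446 (mod 1663)
1177^16 = (1177^8)^2 ≡ 446^2 = 198916 ≡ 1019 (mod 1663)
1177^32 = (1177^16)^2 ≡ 1019^2 = 1038361 ≡ 649 (mod 1663)
1177^42 = 1177^32 · 1177^8 · 1177^2 ≡ 649 · 446 · 50 ≡ 1274 (mod 1663).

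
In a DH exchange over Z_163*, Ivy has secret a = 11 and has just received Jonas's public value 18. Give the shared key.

Shared key K = 18^11 mod 163.
18^1 ≡ 18 (mod 163)
18^2 = (18^1)^2 ≡ 18^2 = 324 ≡ 161 (mod 163)
18^4 = (18^2)^2 ≡ 161^2 = 25921 ≡ 4 (mod 163)
18^8 = (18^4)^2 ≡ 4^2 = 16 ≡ 16 (mod 163)
18^11 = 18^8 · 18^2 · 18^1 ≡ 16 · 161 · 18 ≡ 76 (mod 163).

76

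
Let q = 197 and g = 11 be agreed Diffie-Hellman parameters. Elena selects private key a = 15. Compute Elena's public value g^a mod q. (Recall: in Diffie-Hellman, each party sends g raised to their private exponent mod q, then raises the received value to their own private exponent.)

166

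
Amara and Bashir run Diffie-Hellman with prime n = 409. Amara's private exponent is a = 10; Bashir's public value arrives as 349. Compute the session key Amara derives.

Shared key K = 349^10 mod 409.
349^1 ≡ 349 (mod 409)
349^2 = (349^1)^2 ≡ 349^2 = 121801 ≡ 328 (mod 409)
349^4 = (349^2)^2 ≡ 328^2 = 107584 ≡ 17 (mod 409)
349^8 = (349^4)^2 ≡ 17^2 = 289 ≡ 289 (mod 409)
349^10 = 349^8 · 349^2 ≡ 289 · 328 ≡ 313 (mod 409).

313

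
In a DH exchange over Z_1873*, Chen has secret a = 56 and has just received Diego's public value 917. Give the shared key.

252

Shared key K = 917^56 mod 1873.
917^1 ≡ 917 (mod 1873)
917^2 = (917^1)^2 ≡ 917^2 = 840889 ≡ 1785 (mod 1873)
917^4 = (917^2)^2 ≡ 1785^2 = 3186225 ≡ 252 (mod 1873)
917^8 = (917^4)^2 ≡ 252^2 = 63504 ≡ 1695 (mod 1873)
917^16 = (917^8)^2 ≡ 1695^2 = 2873025 ≡ 1716 (mod 1873)
917^32 = (917^16)^2 ≡ 1716^2 = 2944656 ≡ 300 (mod 1873)
917^56 = 917^32 · 917^16 · 917^8 ≡ 300 · 1716 · 1695 ≡ 252 (mod 1873).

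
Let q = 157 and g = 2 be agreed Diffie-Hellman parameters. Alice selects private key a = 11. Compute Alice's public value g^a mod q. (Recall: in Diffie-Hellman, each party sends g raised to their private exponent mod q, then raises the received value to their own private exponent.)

Public value = 2^11 mod 157.
2^1 ≡ 2 (mod 157)
2^2 = (2^1)^2 ≡ 2^2 = 4 ≡ 4 (mod 157)
2^4 = (2^2)^2 ≡ 4^2 = 16 ≡ 16 (mod 157)
2^8 = (2^4)^2 ≡ 16^2 = 256 ≡ 99 (mod 157)
2^11 = 2^8 · 2^2 · 2^1 ≡ 99 · 4 · 2 ≡ 7 (mod 157).

7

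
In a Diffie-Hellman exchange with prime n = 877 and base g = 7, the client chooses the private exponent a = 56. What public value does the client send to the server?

Public value = 7^{56} \pmod{877}.
7^1 ≡ 7 (mod 877)
7^2 = (7^1)^2 ≡ 7^2 = 49 ≡ 49 (mod 877)
7^4 = (7^2)^2 ≡ 49^2 = 2401 ≡ 647 (mod 877)
7^8 = (7^4)^2 ≡ 647^2 = 418609 ≡ 280 (mod 877)
7^16 = (7^8)^2 ≡ 280^2 = 78400 ≡ 347 (mod 877)
7^32 = (7^16)^2 ≡ 347^2 = 120409 ≡ 260 (mod 877)
7^56 = 7^32 · 7^16 · 7^8 ≡ 260 · 347 · 280 ≡ 492 (mod 877).

492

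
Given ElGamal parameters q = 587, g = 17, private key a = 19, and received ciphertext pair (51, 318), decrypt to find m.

54

Shared mask s = c₁^a mod q = 51^19 mod 587.
51^1 ≡ 51 (mod 587)
51^2 = (51^1)^2 ≡ 51^2 = 2601 ≡ 253 (mod 587)
51^4 = (51^2)^2 ≡ 253^2 = 64009 ≡ 26 (mod 587)
51^8 = (51^4)^2 ≡ 26^2 = 676 ≡ 89 (mod 587)
51^16 = (51^8)^2 ≡ 89^2 = 7921 ≡ 290 (mod 587)
51^19 = 51^16 · 51^2 · 51^1 ≡ 290 · 253 · 51 ≡ 332 (mod 587).
So s = 332; s⁻¹ ≡ 122 (mod 587).
m = c₂ · s⁻¹ mod 587 = 318 · 122 mod 587 = 54.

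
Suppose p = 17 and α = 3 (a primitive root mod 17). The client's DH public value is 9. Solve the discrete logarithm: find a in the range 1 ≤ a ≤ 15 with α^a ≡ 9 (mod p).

2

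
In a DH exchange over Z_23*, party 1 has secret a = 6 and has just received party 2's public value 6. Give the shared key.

Shared key K = 6^6 mod 23.
6^1 ≡ 6 (mod 23)
6^2 = (6^1)^2 ≡ 6^2 = 36 ≡ 13 (mod 23)
6^4 = (6^2)^2 ≡ 13^2 = 169 ≡ 8 (mod 23)
6^6 = 6^4 · 6^2 ≡ 8 · 13 ≡ 12 (mod 23).

12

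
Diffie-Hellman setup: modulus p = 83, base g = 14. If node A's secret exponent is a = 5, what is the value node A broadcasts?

Public value = 14^5 mod 83.
14^1 ≡ 14 (mod 83)
14^2 = (14^1)^2 ≡ 14^2 = 196 ≡ 30 (mod 83)
14^4 = (14^2)^2 ≡ 30^2 = 900 ≡ 70 (mod 83)
14^5 = 14^4 · 14^1 ≡ 70 · 14 ≡ 67 (mod 83).

67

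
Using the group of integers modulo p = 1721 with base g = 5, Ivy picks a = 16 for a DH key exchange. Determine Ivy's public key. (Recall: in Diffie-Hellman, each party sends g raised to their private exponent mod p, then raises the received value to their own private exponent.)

Public value = 5^16 (mod 1721).
5^1 ≡ 5 (mod 1721)
5^2 = (5^1)^2 ≡ 5^2 = 25 ≡ 25 (mod 1721)
5^4 = (5^2)^2 ≡ 25^2 = 625 ≡ 625 (mod 1721)
5^8 = (5^4)^2 ≡ 625^2 = 390625 ≡ 1679 (mod 1721)
5^16 = (5^8)^2 ≡ 1679^2 = 2819041 ≡ 43 (mod 1721)

43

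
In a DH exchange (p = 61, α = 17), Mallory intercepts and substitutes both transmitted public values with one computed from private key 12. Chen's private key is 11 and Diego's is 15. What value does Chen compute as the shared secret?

Chen receives Mallory's public value M = 17^12 mod 61 instead of the honest one.
17^1 ≡ 17 (mod 61)
17^2 = (17^1)^2 ≡ 17^2 = 289 ≡ 45 (mod 61)
17^4 = (17^2)^2 ≡ 45^2 = 2025 ≡ 12 (mod 61)
17^8 = (17^4)^2 ≡ 12^2 = 144 ≡ 22 (mod 61)
17^12 = 17^8 · 17^4 ≡ 22 · 12 ≡ 20 (mod 61).
So M = 20. Chen computes K = M^11 mod 61.
20^1 ≡ 20 (mod 61)
20^2 = (20^1)^2 ≡ 20^2 = 400 ≡ 34 (mod 61)
20^4 = (20^2)^2 ≡ 34^2 = 1156 ≡ 58 (mod 61)
20^8 = (20^4)^2 ≡ 58^2 = 3364 ≡ 9 (mod 61)
20^11 = 20^8 · 20^2 · 20^1 ≡ 9 · 34 · 20 ≡ 20 (mod 61).

20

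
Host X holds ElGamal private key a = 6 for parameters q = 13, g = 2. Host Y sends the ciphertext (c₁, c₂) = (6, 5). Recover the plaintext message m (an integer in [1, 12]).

8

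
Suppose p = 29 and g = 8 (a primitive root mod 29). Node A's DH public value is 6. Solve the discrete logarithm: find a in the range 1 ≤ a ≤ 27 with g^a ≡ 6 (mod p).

Try successive powers of 8 modulo 29:
8^1 ≡ 8
8^2 ≡ 6
Found: a = 2.

2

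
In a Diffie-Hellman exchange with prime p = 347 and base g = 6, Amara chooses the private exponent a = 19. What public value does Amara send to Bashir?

Public value = 6^19 mod 347.
6^1 ≡ 6 (mod 347)
6^2 = (6^1)^2 ≡ 6^2 = 36 ≡ 36 (mod 347)
6^4 = (6^2)^2 ≡ 36^2 = 1296 ≡ 255 (mod 347)
6^8 = (6^4)^2 ≡ 255^2 = 65025 ≡ 136 (mod 347)
6^16 = (6^8)^2 ≡ 136^2 = 18496 ≡ 105 (mod 347)
6^19 = 6^16 · 6^2 · 6^1 ≡ 105 · 36 · 6 ≡ 125 (mod 347).

125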